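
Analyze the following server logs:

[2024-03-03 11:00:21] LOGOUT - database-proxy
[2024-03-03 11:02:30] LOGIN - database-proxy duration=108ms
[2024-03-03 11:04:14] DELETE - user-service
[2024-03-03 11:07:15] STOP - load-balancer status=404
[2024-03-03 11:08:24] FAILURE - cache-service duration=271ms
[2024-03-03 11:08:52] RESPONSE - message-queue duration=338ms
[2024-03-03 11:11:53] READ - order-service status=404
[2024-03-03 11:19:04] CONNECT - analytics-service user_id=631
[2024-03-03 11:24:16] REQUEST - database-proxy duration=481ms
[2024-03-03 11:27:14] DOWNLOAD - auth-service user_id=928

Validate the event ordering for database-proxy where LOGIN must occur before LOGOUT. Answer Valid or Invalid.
Invalid

To validate ordering:

1. Required order: LOGIN → LOGOUT
2. Rule: LOGIN must occur before LOGOUT
3. Check actual order of events for database-proxy
4. Result: Invalid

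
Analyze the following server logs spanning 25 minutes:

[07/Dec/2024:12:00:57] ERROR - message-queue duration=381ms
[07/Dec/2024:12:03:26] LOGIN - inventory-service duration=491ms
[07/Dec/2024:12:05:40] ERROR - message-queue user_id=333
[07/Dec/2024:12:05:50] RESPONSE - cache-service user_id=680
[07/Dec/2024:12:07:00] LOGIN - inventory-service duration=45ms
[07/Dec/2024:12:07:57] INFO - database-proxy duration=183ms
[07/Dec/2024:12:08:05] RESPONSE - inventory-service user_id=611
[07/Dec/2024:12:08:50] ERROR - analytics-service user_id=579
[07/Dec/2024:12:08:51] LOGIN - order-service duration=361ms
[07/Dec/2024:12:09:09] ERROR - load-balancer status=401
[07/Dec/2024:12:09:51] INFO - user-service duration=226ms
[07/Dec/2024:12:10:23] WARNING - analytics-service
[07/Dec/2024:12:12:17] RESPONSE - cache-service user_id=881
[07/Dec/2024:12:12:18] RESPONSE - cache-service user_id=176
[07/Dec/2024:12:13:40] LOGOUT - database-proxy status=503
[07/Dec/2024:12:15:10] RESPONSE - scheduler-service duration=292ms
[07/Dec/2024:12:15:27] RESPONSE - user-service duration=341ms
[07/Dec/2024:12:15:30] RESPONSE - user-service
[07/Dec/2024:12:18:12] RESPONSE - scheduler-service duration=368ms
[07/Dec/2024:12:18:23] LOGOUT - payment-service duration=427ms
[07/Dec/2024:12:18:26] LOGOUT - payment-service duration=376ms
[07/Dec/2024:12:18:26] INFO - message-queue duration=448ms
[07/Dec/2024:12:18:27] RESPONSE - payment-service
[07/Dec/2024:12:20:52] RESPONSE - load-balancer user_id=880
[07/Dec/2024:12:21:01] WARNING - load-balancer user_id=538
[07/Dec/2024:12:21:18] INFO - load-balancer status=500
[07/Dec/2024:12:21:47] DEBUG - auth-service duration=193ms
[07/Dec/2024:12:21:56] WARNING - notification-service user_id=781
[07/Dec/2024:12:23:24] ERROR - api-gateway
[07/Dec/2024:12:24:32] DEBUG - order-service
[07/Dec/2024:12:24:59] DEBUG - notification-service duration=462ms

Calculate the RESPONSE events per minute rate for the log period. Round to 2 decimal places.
0.4

To calculate the rate:

1. Count total RESPONSE events: 10
2. Total time period: 25 minutes
3. Rate = 10 / 25 = 0.4 events per minute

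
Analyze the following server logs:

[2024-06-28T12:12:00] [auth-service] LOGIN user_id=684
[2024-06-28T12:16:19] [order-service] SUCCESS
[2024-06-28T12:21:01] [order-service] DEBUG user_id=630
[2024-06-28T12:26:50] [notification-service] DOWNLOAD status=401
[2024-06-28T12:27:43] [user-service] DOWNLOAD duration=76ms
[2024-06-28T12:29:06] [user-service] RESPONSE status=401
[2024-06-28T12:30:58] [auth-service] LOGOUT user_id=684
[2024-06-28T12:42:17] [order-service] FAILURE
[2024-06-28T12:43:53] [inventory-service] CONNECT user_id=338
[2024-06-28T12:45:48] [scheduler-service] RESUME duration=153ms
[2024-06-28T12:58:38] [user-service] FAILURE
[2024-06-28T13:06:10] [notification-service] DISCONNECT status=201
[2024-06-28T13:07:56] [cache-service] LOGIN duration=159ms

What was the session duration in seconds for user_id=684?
1138

To calculate session duration:

1. Find LOGIN event for user_id=684: 2024-06-28T12:12:00
2. Find LOGOUT event for user_id=684: 2024-06-28T12:30:58
3. Session duration: 2024-06-28T12:30:58 - 2024-06-28T12:12:00 = 1138 seconds (18 minutes)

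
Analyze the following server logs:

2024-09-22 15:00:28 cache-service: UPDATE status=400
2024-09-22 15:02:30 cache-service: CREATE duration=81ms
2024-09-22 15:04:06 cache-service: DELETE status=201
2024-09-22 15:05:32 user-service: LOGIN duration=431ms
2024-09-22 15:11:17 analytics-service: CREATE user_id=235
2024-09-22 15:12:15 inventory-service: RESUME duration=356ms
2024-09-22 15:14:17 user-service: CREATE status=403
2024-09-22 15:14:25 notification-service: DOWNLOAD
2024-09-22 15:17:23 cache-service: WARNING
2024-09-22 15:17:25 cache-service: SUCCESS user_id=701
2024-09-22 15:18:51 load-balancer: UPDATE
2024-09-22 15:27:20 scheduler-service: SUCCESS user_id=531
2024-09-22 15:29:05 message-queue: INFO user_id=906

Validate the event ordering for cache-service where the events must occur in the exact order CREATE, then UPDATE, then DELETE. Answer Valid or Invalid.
Invalid

To validate ordering:

1. Required order: CREATE → UPDATE → DELETE
2. Rule: the events must occur in the exact order CREATE, then UPDATE, then DELETE
3. Check actual order of events for cache-service
4. Result: Invalid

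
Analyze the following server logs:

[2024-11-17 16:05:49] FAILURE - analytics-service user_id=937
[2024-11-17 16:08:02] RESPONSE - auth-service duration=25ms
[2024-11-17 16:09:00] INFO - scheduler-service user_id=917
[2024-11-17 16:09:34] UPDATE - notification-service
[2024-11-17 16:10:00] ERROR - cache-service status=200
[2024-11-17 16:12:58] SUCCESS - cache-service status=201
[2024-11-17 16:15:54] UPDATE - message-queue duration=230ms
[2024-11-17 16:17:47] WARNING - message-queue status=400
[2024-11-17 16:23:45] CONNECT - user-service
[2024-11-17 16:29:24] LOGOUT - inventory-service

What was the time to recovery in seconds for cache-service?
178

To calculate recovery time:

1. Find ERROR event for cache-service: 2024-11-17 16:10:00
2. Find next SUCCESS event for cache-service: 2024-11-17 16:12:58
3. Recovery time: 2024-11-17 16:12:58 - 2024-11-17 16:10:00 = 178 seconds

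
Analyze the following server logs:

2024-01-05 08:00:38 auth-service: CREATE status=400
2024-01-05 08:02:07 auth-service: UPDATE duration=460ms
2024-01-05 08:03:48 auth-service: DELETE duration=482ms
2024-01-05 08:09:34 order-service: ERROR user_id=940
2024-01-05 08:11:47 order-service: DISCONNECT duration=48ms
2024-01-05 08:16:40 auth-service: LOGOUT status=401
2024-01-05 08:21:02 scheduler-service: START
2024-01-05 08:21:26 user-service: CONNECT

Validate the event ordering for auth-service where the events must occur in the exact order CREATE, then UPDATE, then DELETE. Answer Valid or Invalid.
Valid

To validate ordering:

1. Required order: CREATE → UPDATE → DELETE
2. Rule: the events must occur in the exact order CREATE, then UPDATE, then DELETE
3. Check actual order of events for auth-service
4. Result: Valid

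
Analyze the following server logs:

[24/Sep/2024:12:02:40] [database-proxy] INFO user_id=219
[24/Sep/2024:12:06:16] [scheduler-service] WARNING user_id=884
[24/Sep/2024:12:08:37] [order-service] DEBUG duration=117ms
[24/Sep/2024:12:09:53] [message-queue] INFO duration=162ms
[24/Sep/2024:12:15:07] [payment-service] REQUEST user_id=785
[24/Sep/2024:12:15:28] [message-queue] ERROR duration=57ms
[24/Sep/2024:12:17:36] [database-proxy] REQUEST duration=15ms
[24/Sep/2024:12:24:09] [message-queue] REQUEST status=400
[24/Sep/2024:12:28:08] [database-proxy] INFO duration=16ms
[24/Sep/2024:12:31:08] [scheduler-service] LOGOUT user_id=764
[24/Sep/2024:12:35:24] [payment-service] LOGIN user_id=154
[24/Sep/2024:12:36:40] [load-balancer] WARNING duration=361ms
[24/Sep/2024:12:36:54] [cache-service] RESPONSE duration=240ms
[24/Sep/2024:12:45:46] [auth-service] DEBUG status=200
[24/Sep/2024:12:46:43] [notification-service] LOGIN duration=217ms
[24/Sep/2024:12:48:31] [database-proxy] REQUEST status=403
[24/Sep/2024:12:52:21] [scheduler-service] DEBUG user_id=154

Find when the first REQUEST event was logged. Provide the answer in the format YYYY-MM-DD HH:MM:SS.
2024-09-24 12:15:07

To find the first event:

1. Filter for all REQUEST events
2. Sort by timestamp
3. Select the first one
4. Timestamp: 2024-09-24 12:15:07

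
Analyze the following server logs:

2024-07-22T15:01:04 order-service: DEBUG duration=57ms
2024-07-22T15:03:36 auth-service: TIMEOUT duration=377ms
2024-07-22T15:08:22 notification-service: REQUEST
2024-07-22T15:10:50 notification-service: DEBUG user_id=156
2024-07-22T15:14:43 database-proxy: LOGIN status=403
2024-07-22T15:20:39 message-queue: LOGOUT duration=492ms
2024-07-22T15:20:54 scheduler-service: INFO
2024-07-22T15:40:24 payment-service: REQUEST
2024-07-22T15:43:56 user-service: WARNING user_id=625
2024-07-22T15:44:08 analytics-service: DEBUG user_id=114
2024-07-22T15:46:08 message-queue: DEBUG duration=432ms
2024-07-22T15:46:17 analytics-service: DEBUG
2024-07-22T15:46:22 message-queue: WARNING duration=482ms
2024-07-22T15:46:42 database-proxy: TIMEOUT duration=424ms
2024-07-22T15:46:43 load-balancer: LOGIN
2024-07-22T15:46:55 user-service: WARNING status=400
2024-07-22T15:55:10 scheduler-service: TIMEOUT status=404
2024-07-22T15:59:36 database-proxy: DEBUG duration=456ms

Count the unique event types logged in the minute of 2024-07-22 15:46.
4

To count unique event types:

1. Filter events in the minute starting at 2024-07-22 15:46
2. Extract event types from matching entries
3. Count unique types: 4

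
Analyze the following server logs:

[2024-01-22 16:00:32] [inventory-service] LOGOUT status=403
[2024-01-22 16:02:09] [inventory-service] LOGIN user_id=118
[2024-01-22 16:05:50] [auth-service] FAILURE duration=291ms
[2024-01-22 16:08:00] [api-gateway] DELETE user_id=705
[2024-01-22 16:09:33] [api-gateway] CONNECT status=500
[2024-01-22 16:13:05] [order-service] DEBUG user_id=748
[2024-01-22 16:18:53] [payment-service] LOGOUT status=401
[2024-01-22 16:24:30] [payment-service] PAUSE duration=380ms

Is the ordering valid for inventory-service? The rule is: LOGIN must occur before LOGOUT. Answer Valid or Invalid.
Invalid

To validate ordering:

1. Required order: LOGIN → LOGOUT
2. Rule: LOGIN must occur before LOGOUT
3. Check actual order of events for inventory-service
4. Result: Invalid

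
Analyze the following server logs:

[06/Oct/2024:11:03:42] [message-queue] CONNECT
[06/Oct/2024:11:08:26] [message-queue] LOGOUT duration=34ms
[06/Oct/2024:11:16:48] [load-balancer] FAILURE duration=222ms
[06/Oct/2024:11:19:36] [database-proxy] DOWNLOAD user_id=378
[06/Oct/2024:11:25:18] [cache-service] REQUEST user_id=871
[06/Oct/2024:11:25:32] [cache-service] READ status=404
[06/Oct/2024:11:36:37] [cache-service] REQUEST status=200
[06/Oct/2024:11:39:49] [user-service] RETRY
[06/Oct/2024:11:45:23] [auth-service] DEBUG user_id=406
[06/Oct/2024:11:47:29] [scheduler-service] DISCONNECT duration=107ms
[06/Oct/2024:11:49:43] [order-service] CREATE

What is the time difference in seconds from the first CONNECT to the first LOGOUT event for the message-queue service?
284

To find the time between events:

1. Locate the first CONNECT event for message-queue: 06/Oct/2024:11:03:42
2. Locate the first LOGOUT event for message-queue: 06/Oct/2024:11:08:26
3. Calculate the difference: 06/Oct/2024:11:08:26 - 06/Oct/2024:11:03:42 = 284 seconds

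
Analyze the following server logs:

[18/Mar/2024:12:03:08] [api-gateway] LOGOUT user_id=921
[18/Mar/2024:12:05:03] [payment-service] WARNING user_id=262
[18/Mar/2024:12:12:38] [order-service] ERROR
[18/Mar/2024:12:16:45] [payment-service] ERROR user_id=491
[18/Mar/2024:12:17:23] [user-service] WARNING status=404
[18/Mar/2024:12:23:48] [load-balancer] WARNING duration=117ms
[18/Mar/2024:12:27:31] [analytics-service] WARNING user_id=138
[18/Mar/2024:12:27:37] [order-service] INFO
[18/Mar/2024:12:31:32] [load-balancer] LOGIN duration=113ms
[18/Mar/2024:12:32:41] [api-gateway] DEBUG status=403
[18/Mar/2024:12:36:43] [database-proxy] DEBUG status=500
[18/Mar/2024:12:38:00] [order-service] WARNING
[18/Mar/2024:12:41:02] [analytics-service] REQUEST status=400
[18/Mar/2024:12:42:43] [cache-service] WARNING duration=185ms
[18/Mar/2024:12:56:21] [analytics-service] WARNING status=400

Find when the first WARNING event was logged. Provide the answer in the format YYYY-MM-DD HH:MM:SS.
2024-03-18 12:05:03

To find the first event:

1. Filter for all WARNING events
2. Sort by timestamp
3. Select the first one
4. Timestamp: 2024-03-18 12:05:03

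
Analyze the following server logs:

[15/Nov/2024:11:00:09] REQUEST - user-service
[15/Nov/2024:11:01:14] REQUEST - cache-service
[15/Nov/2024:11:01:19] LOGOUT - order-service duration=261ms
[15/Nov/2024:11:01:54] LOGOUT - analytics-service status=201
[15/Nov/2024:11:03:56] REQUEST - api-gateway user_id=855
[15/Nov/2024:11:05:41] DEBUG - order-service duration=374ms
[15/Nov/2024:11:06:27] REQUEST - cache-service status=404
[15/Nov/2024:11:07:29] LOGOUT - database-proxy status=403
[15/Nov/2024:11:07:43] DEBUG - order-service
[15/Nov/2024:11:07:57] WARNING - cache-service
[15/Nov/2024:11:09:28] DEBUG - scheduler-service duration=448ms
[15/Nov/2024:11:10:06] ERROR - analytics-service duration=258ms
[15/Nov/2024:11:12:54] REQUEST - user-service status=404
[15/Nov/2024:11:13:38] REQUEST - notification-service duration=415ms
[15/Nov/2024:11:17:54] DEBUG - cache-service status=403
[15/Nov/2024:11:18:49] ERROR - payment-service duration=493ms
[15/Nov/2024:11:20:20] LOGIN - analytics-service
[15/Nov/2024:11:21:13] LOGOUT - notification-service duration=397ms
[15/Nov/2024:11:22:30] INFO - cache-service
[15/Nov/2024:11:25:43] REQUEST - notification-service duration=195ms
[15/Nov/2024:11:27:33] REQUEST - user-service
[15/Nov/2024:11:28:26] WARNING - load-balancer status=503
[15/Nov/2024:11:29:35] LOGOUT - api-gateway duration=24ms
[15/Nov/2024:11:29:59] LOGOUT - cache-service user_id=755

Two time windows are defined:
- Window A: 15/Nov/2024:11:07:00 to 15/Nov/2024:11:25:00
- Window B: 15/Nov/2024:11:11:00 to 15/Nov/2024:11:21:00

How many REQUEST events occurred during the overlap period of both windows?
2

To find overlap events:

1. Window A: 15/Nov/2024:11:07:00 to 15/Nov/2024:11:25:00
2. Window B: 15/Nov/2024:11:11:00 to 15/Nov/2024:11:21:00
3. Overlap period: 15/Nov/2024:11:11:00 to 15/Nov/2024:11:21:00
4. Count REQUEST events in overlap: 2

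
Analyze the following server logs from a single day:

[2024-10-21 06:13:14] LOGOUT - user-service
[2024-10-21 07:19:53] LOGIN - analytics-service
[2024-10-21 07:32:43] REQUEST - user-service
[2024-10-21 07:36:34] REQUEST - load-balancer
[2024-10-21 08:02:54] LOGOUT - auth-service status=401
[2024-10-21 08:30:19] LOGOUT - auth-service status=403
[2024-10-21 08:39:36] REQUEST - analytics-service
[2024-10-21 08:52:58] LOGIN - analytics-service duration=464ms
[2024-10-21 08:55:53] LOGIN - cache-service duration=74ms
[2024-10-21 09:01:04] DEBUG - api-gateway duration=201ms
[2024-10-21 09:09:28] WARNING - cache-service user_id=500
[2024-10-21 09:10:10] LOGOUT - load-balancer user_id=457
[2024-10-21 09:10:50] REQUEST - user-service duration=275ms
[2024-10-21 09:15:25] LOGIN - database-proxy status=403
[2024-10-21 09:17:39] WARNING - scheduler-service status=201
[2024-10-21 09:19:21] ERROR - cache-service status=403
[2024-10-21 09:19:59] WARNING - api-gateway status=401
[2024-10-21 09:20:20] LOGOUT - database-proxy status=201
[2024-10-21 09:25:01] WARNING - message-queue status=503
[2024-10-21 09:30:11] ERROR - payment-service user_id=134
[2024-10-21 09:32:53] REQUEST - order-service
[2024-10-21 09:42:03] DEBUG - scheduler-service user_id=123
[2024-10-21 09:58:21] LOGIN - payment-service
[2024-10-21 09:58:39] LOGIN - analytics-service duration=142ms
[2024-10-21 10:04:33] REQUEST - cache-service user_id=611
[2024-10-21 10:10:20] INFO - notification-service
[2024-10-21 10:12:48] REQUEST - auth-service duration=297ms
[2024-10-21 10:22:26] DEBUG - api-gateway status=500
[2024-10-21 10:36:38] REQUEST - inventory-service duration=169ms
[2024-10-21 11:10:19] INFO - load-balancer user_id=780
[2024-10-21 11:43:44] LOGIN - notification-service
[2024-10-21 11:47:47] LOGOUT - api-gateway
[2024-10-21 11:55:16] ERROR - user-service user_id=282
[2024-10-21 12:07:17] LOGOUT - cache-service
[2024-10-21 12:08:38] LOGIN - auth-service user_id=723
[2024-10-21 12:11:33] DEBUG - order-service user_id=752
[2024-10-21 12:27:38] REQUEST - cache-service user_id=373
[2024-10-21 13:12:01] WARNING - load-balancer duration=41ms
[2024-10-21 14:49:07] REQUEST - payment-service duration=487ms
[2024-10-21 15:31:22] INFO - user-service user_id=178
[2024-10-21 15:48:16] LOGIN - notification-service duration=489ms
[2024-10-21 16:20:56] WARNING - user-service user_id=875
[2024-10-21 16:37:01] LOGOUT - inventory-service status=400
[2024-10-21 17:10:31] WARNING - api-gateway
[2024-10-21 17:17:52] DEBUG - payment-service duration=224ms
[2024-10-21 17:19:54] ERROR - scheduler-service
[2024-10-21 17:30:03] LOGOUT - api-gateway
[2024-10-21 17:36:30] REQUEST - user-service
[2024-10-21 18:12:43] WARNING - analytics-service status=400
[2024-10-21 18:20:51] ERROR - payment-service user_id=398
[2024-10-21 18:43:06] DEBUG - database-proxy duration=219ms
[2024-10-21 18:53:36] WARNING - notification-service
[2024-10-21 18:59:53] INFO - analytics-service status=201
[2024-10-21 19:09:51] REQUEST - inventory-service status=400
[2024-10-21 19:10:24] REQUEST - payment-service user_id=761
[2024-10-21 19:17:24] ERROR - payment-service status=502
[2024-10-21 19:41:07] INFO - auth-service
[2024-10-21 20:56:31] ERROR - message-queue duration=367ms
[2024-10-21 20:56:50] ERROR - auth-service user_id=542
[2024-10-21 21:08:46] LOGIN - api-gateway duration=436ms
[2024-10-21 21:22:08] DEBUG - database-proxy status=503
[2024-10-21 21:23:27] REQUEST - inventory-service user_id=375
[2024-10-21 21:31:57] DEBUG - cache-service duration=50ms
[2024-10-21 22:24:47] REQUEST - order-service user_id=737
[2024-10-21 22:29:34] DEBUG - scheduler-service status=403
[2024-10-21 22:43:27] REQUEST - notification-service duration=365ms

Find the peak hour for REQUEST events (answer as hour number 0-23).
10

To find the peak hour:

1. Group all REQUEST events by hour
2. Count events in each hour
3. Find hour with maximum count
4. Peak hour: 10 (with 3 events)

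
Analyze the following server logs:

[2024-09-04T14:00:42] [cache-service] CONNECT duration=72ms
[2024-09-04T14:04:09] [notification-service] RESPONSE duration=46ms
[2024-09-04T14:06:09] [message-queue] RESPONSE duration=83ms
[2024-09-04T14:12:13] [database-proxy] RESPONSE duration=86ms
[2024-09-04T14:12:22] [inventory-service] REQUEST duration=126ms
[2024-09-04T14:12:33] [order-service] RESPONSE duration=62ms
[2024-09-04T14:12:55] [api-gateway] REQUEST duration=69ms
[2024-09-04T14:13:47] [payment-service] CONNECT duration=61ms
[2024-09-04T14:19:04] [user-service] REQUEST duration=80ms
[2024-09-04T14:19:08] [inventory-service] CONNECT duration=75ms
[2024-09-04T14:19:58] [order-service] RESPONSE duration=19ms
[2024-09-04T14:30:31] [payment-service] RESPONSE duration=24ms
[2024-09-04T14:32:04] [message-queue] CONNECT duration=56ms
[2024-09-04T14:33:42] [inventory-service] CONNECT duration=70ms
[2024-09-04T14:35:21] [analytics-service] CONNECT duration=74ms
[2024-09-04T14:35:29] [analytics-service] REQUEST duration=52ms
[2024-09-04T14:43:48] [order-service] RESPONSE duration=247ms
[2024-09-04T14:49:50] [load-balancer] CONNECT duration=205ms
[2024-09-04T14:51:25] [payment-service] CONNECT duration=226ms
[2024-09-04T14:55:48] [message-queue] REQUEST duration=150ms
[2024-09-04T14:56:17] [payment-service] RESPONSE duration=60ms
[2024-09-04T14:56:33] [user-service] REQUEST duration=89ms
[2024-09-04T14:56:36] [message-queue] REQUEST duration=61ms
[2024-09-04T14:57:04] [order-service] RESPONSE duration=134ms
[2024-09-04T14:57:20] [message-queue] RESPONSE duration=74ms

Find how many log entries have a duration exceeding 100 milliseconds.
6

To count timeouts:

1. Threshold: 100ms
2. Extract duration from each log entry
3. Count entries where duration > 100
4. Timeout count: 6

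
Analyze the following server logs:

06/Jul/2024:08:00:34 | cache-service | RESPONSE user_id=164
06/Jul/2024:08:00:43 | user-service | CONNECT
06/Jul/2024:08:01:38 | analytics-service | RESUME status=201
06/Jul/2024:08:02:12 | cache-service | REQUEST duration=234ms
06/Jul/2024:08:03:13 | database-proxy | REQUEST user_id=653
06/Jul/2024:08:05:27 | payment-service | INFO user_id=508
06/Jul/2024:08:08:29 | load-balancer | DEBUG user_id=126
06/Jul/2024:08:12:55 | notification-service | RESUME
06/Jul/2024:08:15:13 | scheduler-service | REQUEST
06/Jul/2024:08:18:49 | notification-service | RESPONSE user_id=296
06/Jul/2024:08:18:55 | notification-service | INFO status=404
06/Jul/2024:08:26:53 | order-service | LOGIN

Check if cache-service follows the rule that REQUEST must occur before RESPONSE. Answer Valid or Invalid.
Invalid

To validate ordering:

1. Required order: REQUEST → RESPONSE
2. Rule: REQUEST must occur before RESPONSE
3. Check actual order of events for cache-service
4. Result: Invalid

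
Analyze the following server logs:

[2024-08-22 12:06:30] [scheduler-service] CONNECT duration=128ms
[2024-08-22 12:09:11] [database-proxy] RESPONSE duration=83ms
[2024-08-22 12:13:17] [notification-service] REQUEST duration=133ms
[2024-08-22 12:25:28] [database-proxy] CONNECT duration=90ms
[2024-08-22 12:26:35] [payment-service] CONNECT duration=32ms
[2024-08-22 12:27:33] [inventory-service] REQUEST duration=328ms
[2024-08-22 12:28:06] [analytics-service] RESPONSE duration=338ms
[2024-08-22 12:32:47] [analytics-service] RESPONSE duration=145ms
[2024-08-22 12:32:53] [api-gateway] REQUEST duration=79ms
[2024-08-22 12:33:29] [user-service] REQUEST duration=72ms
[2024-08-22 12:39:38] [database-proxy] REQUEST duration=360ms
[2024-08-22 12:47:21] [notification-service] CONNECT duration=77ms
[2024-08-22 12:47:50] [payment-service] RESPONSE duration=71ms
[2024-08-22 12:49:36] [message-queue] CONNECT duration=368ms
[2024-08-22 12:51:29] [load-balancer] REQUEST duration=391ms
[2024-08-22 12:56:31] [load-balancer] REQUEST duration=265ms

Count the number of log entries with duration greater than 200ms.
6

To count timeouts:

1. Threshold: 200ms
2. Extract duration from each log entry
3. Count entries where duration > 200
4. Timeout count: 6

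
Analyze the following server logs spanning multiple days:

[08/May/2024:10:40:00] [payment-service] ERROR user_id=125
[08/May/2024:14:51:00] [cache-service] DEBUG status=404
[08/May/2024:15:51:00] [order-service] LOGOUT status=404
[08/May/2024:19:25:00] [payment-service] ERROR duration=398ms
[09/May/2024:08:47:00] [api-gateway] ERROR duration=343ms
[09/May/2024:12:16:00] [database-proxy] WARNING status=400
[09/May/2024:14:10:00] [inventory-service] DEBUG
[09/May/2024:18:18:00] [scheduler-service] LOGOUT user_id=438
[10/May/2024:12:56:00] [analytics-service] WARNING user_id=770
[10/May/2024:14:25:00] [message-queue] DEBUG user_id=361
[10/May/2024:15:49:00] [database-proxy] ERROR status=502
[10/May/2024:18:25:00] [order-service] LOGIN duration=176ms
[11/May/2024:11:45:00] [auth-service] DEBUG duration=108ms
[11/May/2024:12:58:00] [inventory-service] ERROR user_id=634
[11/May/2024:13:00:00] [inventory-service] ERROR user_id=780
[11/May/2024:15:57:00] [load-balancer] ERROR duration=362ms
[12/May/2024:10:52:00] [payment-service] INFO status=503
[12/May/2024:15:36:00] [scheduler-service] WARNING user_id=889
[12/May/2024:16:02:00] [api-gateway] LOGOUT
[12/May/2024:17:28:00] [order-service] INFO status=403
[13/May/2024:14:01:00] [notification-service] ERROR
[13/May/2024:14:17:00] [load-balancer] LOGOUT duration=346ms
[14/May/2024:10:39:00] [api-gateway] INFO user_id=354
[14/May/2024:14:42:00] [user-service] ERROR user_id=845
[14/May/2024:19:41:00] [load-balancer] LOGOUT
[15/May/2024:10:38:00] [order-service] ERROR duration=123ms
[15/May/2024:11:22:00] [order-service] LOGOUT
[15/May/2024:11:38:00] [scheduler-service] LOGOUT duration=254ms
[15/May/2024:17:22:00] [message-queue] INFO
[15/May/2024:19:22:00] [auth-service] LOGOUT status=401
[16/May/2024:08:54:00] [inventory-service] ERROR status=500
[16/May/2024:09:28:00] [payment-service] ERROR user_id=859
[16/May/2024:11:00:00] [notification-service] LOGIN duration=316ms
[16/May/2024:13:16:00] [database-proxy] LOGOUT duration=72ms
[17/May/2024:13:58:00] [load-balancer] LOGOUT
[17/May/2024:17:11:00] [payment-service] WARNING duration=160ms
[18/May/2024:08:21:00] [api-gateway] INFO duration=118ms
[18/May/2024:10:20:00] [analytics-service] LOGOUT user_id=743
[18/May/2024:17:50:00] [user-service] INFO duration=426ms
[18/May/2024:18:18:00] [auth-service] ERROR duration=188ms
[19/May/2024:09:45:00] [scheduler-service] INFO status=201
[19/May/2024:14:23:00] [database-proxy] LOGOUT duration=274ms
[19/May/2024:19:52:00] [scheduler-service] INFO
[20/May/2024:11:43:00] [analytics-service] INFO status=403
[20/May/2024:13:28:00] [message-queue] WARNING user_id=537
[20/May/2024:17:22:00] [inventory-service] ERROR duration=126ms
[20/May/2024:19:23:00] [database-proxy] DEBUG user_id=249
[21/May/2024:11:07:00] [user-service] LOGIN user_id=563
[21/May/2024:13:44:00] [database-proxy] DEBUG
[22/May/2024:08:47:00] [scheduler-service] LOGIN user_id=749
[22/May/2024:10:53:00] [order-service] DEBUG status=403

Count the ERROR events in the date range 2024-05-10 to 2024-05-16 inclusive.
9

To filter by date range:

1. Date range: 2024-05-10 through 2024-05-16, both dates inclusive
2. Filter for ERROR events whose date falls in this range
3. Count matching events: 9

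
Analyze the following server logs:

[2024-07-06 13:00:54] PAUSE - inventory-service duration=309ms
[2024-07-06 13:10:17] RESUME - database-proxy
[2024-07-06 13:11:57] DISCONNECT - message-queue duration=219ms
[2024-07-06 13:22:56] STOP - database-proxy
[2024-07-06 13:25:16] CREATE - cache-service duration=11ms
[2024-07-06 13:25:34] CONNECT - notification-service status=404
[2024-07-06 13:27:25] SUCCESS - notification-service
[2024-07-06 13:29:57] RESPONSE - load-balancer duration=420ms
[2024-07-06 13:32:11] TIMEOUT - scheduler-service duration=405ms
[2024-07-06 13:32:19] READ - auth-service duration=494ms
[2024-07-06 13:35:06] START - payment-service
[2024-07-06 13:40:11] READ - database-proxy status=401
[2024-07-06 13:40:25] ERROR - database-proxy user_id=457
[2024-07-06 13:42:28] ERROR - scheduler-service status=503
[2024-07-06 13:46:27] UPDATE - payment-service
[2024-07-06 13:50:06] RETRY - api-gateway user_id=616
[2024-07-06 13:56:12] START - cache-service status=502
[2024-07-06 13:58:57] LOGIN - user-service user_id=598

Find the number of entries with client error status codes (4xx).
2

To find matching entries:

1. Pattern to match: client error status codes (4xx)
2. Scan each log entry for the pattern
3. Count matches: 2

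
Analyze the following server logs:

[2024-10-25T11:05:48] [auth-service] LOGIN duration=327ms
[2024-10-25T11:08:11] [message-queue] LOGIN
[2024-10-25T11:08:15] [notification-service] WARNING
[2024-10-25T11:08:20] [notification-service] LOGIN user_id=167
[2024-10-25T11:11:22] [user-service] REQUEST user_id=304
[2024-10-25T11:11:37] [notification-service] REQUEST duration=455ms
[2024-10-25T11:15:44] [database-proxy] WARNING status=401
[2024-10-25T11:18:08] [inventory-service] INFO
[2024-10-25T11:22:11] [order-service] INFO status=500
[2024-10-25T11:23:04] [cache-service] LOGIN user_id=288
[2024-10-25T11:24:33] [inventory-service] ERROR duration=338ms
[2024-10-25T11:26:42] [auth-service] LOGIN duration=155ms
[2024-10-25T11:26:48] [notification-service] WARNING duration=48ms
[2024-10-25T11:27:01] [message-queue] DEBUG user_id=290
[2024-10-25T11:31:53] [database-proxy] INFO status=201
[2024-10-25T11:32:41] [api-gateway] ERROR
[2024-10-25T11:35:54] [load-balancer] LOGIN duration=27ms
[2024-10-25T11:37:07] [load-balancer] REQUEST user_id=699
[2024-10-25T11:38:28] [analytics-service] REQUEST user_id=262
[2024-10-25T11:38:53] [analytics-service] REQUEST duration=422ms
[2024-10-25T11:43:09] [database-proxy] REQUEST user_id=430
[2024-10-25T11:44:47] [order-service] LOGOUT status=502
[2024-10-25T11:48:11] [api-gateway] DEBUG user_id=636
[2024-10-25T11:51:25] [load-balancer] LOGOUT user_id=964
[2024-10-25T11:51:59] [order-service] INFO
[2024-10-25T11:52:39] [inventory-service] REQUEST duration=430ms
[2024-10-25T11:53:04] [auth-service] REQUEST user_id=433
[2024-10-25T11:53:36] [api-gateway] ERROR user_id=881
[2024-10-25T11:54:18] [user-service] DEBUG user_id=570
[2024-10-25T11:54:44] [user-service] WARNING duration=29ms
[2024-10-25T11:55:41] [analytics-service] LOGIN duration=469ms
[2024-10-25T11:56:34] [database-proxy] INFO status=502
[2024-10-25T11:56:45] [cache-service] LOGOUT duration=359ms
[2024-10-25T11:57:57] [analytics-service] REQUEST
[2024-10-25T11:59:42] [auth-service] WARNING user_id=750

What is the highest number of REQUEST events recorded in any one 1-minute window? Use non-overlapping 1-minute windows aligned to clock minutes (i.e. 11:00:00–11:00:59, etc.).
2

To find the burst window:

1. Divide the log period into non-overlapping 1-minute windows starting at 11:00
2. Count REQUEST events in each window
3. Find the window with maximum count
4. Maximum events in a window: 2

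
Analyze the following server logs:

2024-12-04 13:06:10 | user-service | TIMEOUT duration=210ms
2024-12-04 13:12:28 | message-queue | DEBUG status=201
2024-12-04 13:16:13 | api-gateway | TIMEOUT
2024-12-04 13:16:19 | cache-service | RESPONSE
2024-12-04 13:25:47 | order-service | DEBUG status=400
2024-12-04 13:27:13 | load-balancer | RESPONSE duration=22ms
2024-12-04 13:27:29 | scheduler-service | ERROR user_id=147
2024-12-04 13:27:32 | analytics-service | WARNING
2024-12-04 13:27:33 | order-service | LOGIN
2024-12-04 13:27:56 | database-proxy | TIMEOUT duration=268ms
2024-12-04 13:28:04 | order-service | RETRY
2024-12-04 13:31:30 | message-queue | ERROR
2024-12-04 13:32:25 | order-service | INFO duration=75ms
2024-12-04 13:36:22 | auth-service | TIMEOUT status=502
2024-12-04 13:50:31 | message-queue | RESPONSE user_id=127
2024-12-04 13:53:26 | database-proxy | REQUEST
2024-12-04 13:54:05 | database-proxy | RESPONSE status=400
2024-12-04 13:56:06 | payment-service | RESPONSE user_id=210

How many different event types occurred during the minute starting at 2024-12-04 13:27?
5

To count unique event types:

1. Filter events in the minute starting at 2024-12-04 13:27
2. Extract event types from matching entries
3. Count unique types: 5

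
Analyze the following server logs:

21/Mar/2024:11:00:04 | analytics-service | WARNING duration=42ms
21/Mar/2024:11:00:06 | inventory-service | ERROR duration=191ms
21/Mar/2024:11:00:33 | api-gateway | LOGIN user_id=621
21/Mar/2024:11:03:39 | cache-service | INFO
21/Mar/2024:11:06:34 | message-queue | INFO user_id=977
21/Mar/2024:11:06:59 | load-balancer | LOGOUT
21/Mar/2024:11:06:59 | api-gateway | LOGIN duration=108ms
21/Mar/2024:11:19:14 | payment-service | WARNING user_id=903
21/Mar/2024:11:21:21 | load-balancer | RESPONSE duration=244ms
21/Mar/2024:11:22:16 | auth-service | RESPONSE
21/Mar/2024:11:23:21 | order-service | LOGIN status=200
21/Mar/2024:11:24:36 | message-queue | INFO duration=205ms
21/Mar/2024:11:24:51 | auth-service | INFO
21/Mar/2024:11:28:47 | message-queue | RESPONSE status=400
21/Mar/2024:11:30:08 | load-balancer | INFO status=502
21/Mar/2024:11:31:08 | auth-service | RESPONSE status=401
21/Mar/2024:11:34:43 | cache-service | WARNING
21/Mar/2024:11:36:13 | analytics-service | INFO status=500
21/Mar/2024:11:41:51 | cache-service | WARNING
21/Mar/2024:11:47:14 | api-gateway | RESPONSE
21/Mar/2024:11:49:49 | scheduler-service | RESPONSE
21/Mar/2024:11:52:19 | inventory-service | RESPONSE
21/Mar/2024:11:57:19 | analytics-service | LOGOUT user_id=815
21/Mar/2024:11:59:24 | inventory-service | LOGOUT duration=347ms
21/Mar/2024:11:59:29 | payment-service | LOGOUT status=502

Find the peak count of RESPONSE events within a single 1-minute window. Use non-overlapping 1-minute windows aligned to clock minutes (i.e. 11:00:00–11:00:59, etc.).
1

To find the burst window:

1. Divide the log period into non-overlapping 1-minute windows starting at 11:00
2. Count RESPONSE events in each window
3. Find the window with maximum count
4. Maximum events in a window: 1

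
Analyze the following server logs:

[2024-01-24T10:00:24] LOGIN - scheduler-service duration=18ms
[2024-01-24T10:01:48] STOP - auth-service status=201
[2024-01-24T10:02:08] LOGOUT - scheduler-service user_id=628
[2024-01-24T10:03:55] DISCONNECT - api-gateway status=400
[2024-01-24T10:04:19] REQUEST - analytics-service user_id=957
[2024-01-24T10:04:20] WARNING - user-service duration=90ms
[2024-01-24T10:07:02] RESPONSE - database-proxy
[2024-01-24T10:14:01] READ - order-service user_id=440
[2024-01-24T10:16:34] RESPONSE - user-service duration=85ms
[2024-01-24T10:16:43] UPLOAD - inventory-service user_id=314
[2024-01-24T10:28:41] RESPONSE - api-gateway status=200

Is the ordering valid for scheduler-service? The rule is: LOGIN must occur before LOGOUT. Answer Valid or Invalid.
Valid

To validate ordering:

1. Required order: LOGIN → LOGOUT
2. Rule: LOGIN must occur before LOGOUT
3. Check actual order of events for scheduler-service
4. Result: Valid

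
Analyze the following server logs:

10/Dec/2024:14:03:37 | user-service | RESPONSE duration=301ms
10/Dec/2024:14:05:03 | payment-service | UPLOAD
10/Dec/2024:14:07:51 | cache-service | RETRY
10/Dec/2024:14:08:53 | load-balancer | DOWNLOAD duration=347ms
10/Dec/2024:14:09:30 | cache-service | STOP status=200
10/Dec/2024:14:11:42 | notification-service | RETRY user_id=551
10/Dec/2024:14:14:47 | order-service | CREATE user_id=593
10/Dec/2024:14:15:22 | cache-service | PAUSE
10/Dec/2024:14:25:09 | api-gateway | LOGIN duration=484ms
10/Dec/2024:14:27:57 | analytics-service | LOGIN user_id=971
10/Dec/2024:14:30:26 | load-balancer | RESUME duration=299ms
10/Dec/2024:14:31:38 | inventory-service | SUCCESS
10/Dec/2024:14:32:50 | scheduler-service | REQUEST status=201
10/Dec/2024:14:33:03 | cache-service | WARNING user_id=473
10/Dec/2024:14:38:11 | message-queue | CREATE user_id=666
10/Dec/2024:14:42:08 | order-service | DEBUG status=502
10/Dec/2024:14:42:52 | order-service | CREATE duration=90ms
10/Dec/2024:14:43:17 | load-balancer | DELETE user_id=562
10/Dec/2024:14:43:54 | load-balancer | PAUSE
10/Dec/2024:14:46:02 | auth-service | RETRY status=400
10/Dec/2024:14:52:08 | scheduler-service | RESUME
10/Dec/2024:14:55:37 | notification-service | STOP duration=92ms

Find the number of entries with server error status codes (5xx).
1

To find matching entries:

1. Pattern to match: server error status codes (5xx)
2. Scan each log entry for the pattern
3. Count matches: 1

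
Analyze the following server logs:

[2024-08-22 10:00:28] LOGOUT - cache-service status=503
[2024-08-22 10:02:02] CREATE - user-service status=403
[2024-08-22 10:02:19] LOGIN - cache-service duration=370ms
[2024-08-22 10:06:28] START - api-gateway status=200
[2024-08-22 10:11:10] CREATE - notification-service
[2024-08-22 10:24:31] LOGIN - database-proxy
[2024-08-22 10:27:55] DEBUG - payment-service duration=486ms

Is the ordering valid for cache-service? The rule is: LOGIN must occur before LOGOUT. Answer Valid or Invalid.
Invalid

To validate ordering:

1. Required order: LOGIN → LOGOUT
2. Rule: LOGIN must occur before LOGOUT
3. Check actual order of events for cache-service
4. Result: Invalid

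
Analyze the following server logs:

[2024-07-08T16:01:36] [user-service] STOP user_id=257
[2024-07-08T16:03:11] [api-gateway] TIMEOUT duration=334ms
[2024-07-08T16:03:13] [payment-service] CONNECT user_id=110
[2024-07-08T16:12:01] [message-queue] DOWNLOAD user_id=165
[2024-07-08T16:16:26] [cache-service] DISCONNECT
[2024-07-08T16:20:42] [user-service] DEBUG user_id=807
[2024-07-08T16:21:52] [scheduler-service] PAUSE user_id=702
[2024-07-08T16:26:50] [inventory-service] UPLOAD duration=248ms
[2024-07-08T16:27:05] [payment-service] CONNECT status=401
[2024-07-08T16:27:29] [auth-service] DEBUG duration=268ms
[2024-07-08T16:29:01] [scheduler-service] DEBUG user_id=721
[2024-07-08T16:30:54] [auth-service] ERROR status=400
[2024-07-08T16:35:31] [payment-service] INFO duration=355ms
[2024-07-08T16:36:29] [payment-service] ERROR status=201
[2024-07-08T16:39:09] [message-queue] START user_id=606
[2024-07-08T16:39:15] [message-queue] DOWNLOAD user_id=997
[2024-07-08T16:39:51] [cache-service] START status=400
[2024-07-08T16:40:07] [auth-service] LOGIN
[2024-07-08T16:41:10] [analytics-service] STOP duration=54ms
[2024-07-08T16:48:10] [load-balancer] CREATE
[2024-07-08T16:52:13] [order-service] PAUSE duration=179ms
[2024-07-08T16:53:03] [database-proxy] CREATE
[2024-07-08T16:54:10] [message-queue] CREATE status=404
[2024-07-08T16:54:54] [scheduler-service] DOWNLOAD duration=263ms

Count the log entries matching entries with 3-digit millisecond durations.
6

To find matching entries:

1. Pattern to match: entries with 3-digit millisecond durations
2. Scan each log entry for the pattern
3. Count matches: 6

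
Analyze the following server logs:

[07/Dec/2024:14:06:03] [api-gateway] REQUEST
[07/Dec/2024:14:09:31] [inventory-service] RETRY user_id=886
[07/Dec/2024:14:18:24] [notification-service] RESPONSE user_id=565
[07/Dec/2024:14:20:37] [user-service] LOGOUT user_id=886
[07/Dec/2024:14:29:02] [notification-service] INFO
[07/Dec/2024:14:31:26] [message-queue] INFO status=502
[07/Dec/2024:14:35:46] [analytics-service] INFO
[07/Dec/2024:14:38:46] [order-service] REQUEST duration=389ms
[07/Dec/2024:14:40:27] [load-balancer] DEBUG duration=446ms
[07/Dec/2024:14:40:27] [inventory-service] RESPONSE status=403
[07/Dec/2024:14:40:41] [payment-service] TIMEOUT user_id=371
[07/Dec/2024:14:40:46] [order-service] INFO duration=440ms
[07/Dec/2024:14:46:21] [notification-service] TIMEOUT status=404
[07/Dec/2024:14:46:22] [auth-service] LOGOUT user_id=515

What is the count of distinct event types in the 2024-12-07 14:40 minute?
4

To count unique event types:

1. Filter events in the minute starting at 2024-12-07 14:40
2. Extract event types from matching entries
3. Count unique types: 4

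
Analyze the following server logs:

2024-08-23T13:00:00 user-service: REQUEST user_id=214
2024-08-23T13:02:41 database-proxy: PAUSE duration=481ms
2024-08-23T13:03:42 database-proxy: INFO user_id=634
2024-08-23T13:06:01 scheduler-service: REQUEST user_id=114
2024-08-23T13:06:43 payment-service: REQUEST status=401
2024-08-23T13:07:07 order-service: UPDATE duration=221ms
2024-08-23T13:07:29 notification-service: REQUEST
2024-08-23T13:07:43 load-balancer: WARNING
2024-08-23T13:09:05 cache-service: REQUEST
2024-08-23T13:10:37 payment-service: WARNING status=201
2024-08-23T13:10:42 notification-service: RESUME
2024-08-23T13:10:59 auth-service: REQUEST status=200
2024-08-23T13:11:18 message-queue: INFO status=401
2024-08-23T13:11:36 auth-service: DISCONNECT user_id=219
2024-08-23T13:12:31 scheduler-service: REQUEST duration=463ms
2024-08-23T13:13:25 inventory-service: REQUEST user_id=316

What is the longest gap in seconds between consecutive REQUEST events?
361

To find the longest gap:

1. Extract all REQUEST events in chronological order
2. Calculate time differences between consecutive events
3. Find the maximum difference
4. Longest gap: 361 seconds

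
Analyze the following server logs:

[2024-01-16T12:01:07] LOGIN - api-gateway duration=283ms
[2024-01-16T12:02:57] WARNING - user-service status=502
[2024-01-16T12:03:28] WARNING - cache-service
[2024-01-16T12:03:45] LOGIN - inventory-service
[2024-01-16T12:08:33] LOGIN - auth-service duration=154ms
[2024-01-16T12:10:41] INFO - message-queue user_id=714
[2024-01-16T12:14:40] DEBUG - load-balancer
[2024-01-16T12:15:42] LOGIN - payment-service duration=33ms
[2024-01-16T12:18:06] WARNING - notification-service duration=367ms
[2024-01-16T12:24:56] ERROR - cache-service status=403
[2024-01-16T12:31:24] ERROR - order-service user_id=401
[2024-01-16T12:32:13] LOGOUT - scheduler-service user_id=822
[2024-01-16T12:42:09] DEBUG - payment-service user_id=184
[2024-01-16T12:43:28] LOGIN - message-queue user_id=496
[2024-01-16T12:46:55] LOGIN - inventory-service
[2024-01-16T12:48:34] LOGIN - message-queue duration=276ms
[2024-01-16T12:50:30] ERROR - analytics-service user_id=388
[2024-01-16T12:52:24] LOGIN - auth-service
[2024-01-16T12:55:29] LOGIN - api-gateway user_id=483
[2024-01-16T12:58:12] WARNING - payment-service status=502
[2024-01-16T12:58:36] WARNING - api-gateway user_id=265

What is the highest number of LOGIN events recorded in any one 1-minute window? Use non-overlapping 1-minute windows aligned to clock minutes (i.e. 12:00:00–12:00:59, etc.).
1

To find the burst window:

1. Divide the log period into non-overlapping 1-minute windows starting at 12:00
2. Count LOGIN events in each window
3. Find the window with maximum count
4. Maximum events in a window: 1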